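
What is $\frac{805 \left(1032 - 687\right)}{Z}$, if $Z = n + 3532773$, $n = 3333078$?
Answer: $\frac{92575}{2288617} \approx 0.04045$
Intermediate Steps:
$Z = 6865851$ ($Z = 3333078 + 3532773 = 6865851$)
$\frac{805 \left(1032 - 687\right)}{Z} = \frac{805 \left(1032 - 687\right)}{6865851} = 805 \cdot 345 \cdot \frac{1}{6865851} = 277725 \cdot \frac{1}{6865851} = \frac{92575}{2288617}$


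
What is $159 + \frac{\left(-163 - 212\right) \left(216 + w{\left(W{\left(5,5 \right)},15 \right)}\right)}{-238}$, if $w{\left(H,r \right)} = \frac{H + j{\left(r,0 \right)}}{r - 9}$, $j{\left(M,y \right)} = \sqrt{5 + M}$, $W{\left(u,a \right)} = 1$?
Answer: $\frac{237809}{476} + \frac{125 \sqrt{5}}{238} \approx 500.77$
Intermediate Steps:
$w{\left(H,r \right)} = \frac{H + \sqrt{5 + r}}{-9 + r}$ ($w{\left(H,r \right)} = \frac{H + \sqrt{5 + r}}{r - 9} = \frac{H + \sqrt{5 + r}}{-9 + r}$)
$159 + \frac{\left(-163 - 212\right) \left(216 + w{\left(W{\left(5,5 \right)},15 \right)}\right)}{-238} = 159 + \frac{\left(-163 - 212\right) \left(216 + \frac{1 + \sqrt{5 + 15}}{-9 + 15}\right)}{-238} = 159 + - 375 \left(216 + \frac{1 + \sqrt{20}}{6}\right) \left(- \frac{1}{238}\right) = 159 + - 375 \left(216 + \frac{1 + 2 \sqrt{5}}{6}\right) \left(- \frac{1}{238}\right) = 159 + - 375 \left(216 + \left(\frac{1}{6} + \frac{\sqrt{5}}{3}\right)\right) \left(- \frac{1}{238}\right) = 159 + - 375 \left(\frac{1297}{6} + \frac{\sqrt{5}}{3}\right) \left(- \frac{1}{238}\right) = 159 + \left(- \frac{162125}{2} - 125 \sqrt{5}\right) \left(- \frac{1}{238}\right) = 159 + \left(\frac{162125}{476} + \frac{125 \sqrt{5}}{238}\right) = \frac{237809}{476} + \frac{125 \sqrt{5}}{238}$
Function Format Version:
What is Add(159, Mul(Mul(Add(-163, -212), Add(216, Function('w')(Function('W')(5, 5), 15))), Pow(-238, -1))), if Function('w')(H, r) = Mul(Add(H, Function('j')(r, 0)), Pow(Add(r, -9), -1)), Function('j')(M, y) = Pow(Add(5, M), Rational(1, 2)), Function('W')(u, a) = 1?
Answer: Add(Rational(237809, 476), Mul(Rational(125, 238), Pow(5, Rational(1, 2)))) ≈ 500.77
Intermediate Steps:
Function('w')(H, r) = Mul(Pow(Add(-9, r), -1), Add(H, Pow(Add(5, r), Rational(1, 2)))) (Function('w')(H, r) = Mul(Add(H, Pow(Add(5, r), Rational(1, 2))), Pow(Add(r, -9), -1)) = Mul(Add(H, Pow(Add(5, r), Rational(1, 2))), Pow(Add(-9, r), -1)) = Mul(Pow(Add(-9, r), -1), Add(H, Pow(Add(5, r), Rational(1, 2)))))
Add(159, Mul(Mul(Add(-163, -212), Add(216, Function('w')(Function('W')(5, 5), 15))), Pow(-238, -1))) = Add(159, Mul(Mul(Add(-163, -212), Add(216, Mul(Pow(Add(-9, 15), -1), Add(1, Pow(Add(5, 15), Rational(1, 2)))))), Pow(-238, -1))) = Add(159, Mul(Mul(-375, Add(216, Mul(Pow(6, -1), Add(1, Pow(20, Rational(1, 2)))))), Rational(-1, 238))) = Add(159, Mul(Mul(-375, Add(216, Mul(Rational(1, 6), Add(1, Mul(2, Pow(5, Rational(1, 2))))))), Rational(-1, 238))) = Add(159, Mul(Mul(-375, Add(216, Add(Rational(1, 6), Mul(Rational(1, 3), Pow(5, Rational(1, 2)))))), Rational(-1, 238))) = Add(159, Mul(Mul(-375, Add(Rational(1297, 6), Mul(Rational(1, 3), Pow(5, Rational(1, 2))))), Rational(-1, 238))) = Add(159, Mul(Add(Rational(-162125, 2), Mul(-125, Pow(5, Rational(1, 2)))), Rational(-1, 238))) = Add(159, Add(Rational(162125, 476), Mul(Rational(125, 238), Pow(5, Rational(1, 2))))) = Add(Rational(237809, 476), Mul(Rational(125, 238), Pow(5, Rational(1, 2))))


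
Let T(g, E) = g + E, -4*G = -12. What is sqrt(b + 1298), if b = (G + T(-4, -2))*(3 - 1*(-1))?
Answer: sqrt(1286) ≈ 35.861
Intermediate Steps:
G = 3 (G = -1/4*(-12) = 3)
T(g, E) = E + g
b = -12 (b = (3 + (-2 - 4))*(3 - 1*(-1)) = (3 - 6)*(3 + 1) = -3*4 = -12)
sqrt(b + 1298) = sqrt(-12 + 1298) = sqrt(1286)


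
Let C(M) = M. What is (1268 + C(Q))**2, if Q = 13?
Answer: 1640961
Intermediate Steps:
(1268 + C(Q))**2 = (1268 + 13)**2 = 1281**2 = 1640961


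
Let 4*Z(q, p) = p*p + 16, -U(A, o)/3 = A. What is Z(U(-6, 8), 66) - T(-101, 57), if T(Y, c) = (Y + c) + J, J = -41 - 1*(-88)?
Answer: 1090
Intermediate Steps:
U(A, o) = -3*A
Z(q, p) = 4 + p²/4 (Z(q, p) = (p*p + 16)/4 = (p² + 16)/4 = (16 + p²)/4 = 4 + p²/4)
J = 47 (J = -41 + 88 = 47)
T(Y, c) = 47 + Y + c (T(Y, c) = (Y + c) + 47 = 47 + Y + c)
Z(U(-6, 8), 66) - T(-101, 57) = (4 + (¼)*66²) - (47 - 101 + 57) = (4 + (¼)*4356) - 1*3 = (4 + 1089) - 3 = 1093 - 3 = 1090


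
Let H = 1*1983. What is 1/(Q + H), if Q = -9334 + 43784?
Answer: 1/36433 ≈ 2.7448e-5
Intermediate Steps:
Q = 34450
H = 1983
1/(Q + H) = 1/(34450 + 1983) = 1/36433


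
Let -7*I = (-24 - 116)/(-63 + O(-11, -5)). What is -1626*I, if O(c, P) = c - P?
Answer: 10840/23 ≈ 471.30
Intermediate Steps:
I = -20/69 (I = -(-24 - 116)/(7*(-63 + (-11 - 1*(-5)))) = -(-20)/(-63 + (-11 + 5)) = -(-20)/(-63 - 6) = -(-20)/(-69) = -(-20)*(-1)/69 = -1/7*140/69 = -20/69 ≈ -0.28986)
-1626*I = -1626*(-20/69) = 10840/23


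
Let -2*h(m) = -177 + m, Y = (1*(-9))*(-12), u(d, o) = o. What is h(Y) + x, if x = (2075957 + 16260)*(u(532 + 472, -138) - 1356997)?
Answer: -5678841836521/2 ≈ -2.8394e+12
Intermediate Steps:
Y = 108 (Y = -9*(-12) = 108)
h(m) = 177/2 - m/2 (h(m) = -(-177 + m)/2 = 177/2 - m/2)
x = -2839420918295 (x = (2075957 + 16260)*(-138 - 1356997) = 2092217*(-1357135) = -2839420918295)
h(Y) + x = (177/2 - 1/2*108) - 2839420918295 = (177/2 - 54) - 2839420918295 = 69/2 - 2839420918295 = -5678841836521/2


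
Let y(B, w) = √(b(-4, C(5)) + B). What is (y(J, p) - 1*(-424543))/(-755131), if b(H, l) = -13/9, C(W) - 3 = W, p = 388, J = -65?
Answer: -424543/755131 - I*√598/2265393 ≈ -0.56221 - 1.0795e-5*I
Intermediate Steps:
C(W) = 3 + W
b(H, l) = -13/9 (b(H, l) = -13*⅑ = -13/9)
y(B, w) = √(-13/9 + B)
(y(J, p) - 1*(-424543))/(-755131) = (√(-13 + 9*(-65))/3 - 1*(-424543))/(-755131) = (√(-13 - 585)/3 + 424543)*(-1/755131) = (√(-598)/3 + 424543)*(-1/755131) = ((I*√598)/3 + 424543)*(-1/755131) = (I*√598/3 + 424543)*(-1/755131) = (424543 + I*√598/3)*(-1/755131) = -424543/755131 - I*√598/2265393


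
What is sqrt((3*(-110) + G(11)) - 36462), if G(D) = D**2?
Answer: I*sqrt(36671) ≈ 191.5*I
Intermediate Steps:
sqrt((3*(-110) + G(11)) - 36462) = sqrt((3*(-110) + 11**2) - 36462) = sqrt((-330 + 121) - 36462) = sqrt(-209 - 36462) = sqrt(-36671) = I*sqrt(36671)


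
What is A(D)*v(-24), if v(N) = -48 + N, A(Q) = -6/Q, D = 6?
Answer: 72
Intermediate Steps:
A(D)*v(-24) = (-6/6)*(-48 - 24) = -6*⅙*(-72) = -1*(-72) = 72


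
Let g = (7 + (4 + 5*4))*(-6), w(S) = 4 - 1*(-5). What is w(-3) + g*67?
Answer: -12453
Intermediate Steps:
w(S) = 9 (w(S) = 4 + 5 = 9)
g = -186 (g = (7 + (4 + 20))*(-6) = (7 + 24)*(-6) = 31*(-6) = -186)
w(-3) + g*67 = 9 - 186*67 = 9 - 12462 = -12453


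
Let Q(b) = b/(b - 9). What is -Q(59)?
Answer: -59/50 ≈ -1.1800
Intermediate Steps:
Q(b) = b/(-9 + b)
-Q(59) = -59/(-9 + 59) = -59/50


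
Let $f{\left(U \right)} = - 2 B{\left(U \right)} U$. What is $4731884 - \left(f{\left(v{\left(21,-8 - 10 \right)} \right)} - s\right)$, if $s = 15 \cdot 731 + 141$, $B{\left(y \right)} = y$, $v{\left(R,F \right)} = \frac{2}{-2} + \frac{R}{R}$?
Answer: $4742990$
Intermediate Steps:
$v{\left(R,F \right)} = 0$ ($v{\left(R,F \right)} = 2 \left(- \frac{1}{2}\right) + 1 = -1 + 1 = 0$)
$s = 11106$ ($s = 10965 + 141 = 11106$)
$f{\left(U \right)} = - 2 U^{2}$ ($f{\left(U \right)} = - 2 U U = - 2 U^{2}$)
$4731884 - \left(f{\left(v{\left(21,-8 - 10 \right)} \right)} - s\right) = 4731884 - \left(- 2 \cdot 0^{2} - 11106\right) = 4731884 - \left(\left(-2\right) 0 - 11106\right) = 4731884 - \left(0 - 11106\right) = 4731884 - -11106 = 4731884 + 11106 = 4742990$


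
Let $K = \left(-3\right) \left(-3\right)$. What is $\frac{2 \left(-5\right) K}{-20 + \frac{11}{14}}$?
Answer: $\frac{1260}{269} \approx 4.684$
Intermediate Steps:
$K = 9$
$\frac{2 \left(-5\right) K}{-20 + \frac{11}{14}} = \frac{2 \left(-5\right) 9}{-20 + \frac{11}{14}} = \frac{\left(-10\right) 9}{-20 + 11 \cdot \frac{1}{14}} = \frac{1}{-20 + \frac{11}{14}} \left(-90\right) = \frac{1}{- \frac{269}{14}} \left(-90\right) = \left(- \frac{14}{269}\right) \left(-90\right) = \frac{1260}{269}$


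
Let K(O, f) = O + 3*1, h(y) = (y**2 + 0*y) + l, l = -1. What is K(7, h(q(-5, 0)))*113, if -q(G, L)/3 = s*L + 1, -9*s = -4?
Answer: 1130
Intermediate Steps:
s = 4/9 (s = -1/9*(-4) = 4/9 ≈ 0.44444)
q(G, L) = -3 - 4*L/3 (q(G, L) = -3*(4*L/9 + 1) = -3*(1 + 4*L/9) = -3 - 4*L/3)
h(y) = -1 + y**2 (h(y) = (y**2 + 0*y) - 1 = (y**2 + 0) - 1 = y**2 - 1 = -1 + y**2)
K(O, f) = 3 + O (K(O, f) = O + 3 = 3 + O)
K(7, h(q(-5, 0)))*113 = (3 + 7)*113 = 10*113 = 1130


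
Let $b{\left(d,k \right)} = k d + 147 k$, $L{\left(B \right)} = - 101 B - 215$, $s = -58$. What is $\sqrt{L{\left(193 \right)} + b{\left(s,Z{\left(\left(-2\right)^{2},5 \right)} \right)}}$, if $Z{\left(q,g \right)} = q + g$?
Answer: $i \sqrt{18907} \approx 137.5 i$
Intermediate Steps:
$L{\left(B \right)} = -215 - 101 B$
$Z{\left(q,g \right)} = g + q$
$b{\left(d,k \right)} = 147 k + d k$ ($b{\left(d,k \right)} = d k + 147 k = 147 k + d k$)
$\sqrt{L{\left(193 \right)} + b{\left(s,Z{\left(\left(-2\right)^{2},5 \right)} \right)}} = \sqrt{\left(-215 - 19493\right) + \left(5 + \left(-2\right)^{2}\right) \left(147 - 58\right)} = \sqrt{\left(-215 - 19493\right) + \left(5 + 4\right) 89} = \sqrt{-19708 + 9 \cdot 89} = \sqrt{-19708 + 801} = \sqrt{-18907} = i \sqrt{18907}$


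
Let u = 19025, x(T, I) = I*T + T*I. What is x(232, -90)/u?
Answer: -8352/3805 ≈ -2.1950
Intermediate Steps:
x(T, I) = 2*I*T (x(T, I) = I*T + I*T = 2*I*T)
x(232, -90)/u = (2*(-90)*232)/19025 = -41760*1/19025 = -8352/3805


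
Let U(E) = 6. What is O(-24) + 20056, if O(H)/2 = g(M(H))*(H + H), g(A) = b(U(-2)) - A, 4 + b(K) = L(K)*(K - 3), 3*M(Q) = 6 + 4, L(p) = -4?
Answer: 21912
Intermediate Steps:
M(Q) = 10/3 (M(Q) = (6 + 4)/3 = (⅓)*10 = 10/3)
b(K) = 8 - 4*K (b(K) = -4 - 4*(K - 3) = -4 - 4*(-3 + K) = -4 + (12 - 4*K) = 8 - 4*K)
g(A) = -16 - A (g(A) = (8 - 4*6) - A = (8 - 24) - A = -16 - A)
O(H) = -232*H/3 (O(H) = 2*((-16 - 1*10/3)*(H + H)) = 2*((-16 - 10/3)*(2*H)) = 2*(-116*H/3) = -232*H/3)
O(-24) + 20056 = -232/3*(-24) + 20056 = 1856 + 20056 = 21912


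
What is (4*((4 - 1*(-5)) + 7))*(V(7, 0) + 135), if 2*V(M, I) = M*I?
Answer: 8640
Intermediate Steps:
V(M, I) = I*M/2 (V(M, I) = (M*I)/2 = (I*M)/2 = I*M/2)
(4*((4 - 1*(-5)) + 7))*(V(7, 0) + 135) = (4*((4 - 1*(-5)) + 7))*((½)*0*7 + 135) = (4*((4 + 5) + 7))*(0 + 135) = (4*(9 + 7))*135 = (4*16)*135 = 64*135 = 8640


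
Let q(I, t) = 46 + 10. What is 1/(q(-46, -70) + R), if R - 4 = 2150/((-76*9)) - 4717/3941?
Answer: 1347822/75019531 ≈ 0.017966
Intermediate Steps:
q(I, t) = 56
R = -458501/1347822 (R = 4 + (2150/((-76*9)) - 4717/3941) = 4 + (2150/(-684) - 4717*1/3941) = 4 + (2150*(-1/684) - 4717/3941) = 4 + (-1075/342 - 4717/3941) = 4 - 5849789/1347822 = -458501/1347822 ≈ -0.34018)
1/(q(-46, -70) + R) = 1/(56 - 458501/1347822) = 1/(75019531/1347822) = 1347822/75019531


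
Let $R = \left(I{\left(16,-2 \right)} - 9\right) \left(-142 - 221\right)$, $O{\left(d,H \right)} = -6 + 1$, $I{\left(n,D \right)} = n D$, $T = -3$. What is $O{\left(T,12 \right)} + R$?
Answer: $14878$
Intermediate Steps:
$I{\left(n,D \right)} = D n$
$O{\left(d,H \right)} = -5$
$R = 14883$ ($R = \left(\left(-2\right) 16 - 9\right) \left(-142 - 221\right) = \left(-32 - 9\right) \left(-363\right) = \left(-41\right) \left(-363\right) = 14883$)
$O{\left(T,12 \right)} + R = -5 + 14883 = 14878$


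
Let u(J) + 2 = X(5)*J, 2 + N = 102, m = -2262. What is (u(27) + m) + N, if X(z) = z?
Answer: -2029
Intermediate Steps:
N = 100 (N = -2 + 102 = 100)
u(J) = -2 + 5*J
(u(27) + m) + N = ((-2 + 5*27) - 2262) + 100 = ((-2 + 135) - 2262) + 100 = (133 - 2262) + 100 = -2129 + 100 = -2029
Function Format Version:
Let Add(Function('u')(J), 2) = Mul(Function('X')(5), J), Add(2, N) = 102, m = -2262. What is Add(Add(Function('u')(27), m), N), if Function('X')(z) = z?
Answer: -2029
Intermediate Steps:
N = 100 (N = Add(-2, 102) = 100)
Function('u')(J) = Add(-2, Mul(5, J))
Add(Add(Function('u')(27), m), N) = Add(Add(Add(-2, Mul(5, 27)), -2262), 100) = Add(Add(Add(-2, 135), -2262), 100) = Add(Add(133, -2262), 100) = Add(-2129, 100) = -2029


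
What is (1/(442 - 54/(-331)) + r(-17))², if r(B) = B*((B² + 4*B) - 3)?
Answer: 294192341448950025/21420078736 ≈ 1.3734e+7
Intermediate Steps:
r(B) = B*(-3 + B² + 4*B)
(1/(442 - 54/(-331)) + r(-17))² = (1/(442 - 54/(-331)) - 17*(-3 + (-17)² + 4*(-17)))² = (1/(442 - 54*(-1/331)) - 17*(-3 + 289 - 68))² = (1/(442 + 54/331) - 17*218)² = (1/(146356/331) - 3706)² = (331/146356 - 3706)² = (-542395005/146356)² = 294192341448950025/21420078736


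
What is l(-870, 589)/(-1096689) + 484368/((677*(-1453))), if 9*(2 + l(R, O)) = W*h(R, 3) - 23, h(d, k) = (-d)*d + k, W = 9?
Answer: 1920137593666/9709129189881 ≈ 0.19777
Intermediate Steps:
h(d, k) = k - d**2 (h(d, k) = -d**2 + k = k - d**2)
l(R, O) = -14/9 - R**2 (l(R, O) = -2 + (9*(3 - R**2) - 23)/9 = -2 + ((27 - 9*R**2) - 23)/9 = -2 + (4 - 9*R**2)/9 = -2 + (4/9 - R**2) = -14/9 - R**2)
l(-870, 589)/(-1096689) + 484368/((677*(-1453))) = (-14/9 - 1*(-870)**2)/(-1096689) + 484368/((677*(-1453))) = (-14/9 - 1*756900)*(-1/1096689) + 484368/(-983681) = (-14/9 - 756900)*(-1/1096689) + 484368*(-1/983681) = -6812114/9*(-1/1096689) - 484368/983681 = 6812114/9870201 - 484368/983681 = 1920137593666/9709129189881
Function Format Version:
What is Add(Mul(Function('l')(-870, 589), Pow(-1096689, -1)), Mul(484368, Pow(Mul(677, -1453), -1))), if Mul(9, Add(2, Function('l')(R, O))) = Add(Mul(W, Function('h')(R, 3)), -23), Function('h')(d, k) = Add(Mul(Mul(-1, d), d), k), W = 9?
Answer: Rational(1920137593666, 9709129189881) ≈ 0.19777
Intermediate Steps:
Function('h')(d, k) = Add(k, Mul(-1, Pow(d, 2))) (Function('h')(d, k) = Add(Mul(-1, Pow(d, 2)), k) = Add(k, Mul(-1, Pow(d, 2))))
Function('l')(R, O) = Add(Rational(-14, 9), Mul(-1, Pow(R, 2))) (Function('l')(R, O) = Add(-2, Mul(Rational(1, 9), Add(Mul(9, Add(3, Mul(-1, Pow(R, 2)))), -23))) = Add(-2, Mul(Rational(1, 9), Add(Add(27, Mul(-9, Pow(R, 2))), -23))) = Add(-2, Mul(Rational(1, 9), Add(4, Mul(-9, Pow(R, 2))))) = Add(-2, Add(Rational(4, 9), Mul(-1, Pow(R, 2)))) = Add(Rational(-14, 9), Mul(-1, Pow(R, 2))))
Add(Mul(Function('l')(-870, 589), Pow(-1096689, -1)), Mul(484368, Pow(Mul(677, -1453), -1))) = Add(Mul(Add(Rational(-14, 9), Mul(-1, Pow(-870, 2))), Pow(-1096689, -1)), Mul(484368, Pow(Mul(677, -1453), -1))) = Add(Mul(Add(Rational(-14, 9), Mul(-1, 756900)), Rational(-1, 1096689)), Mul(484368, Pow(-983681, -1))) = Add(Mul(Add(Rational(-14, 9), -756900), Rational(-1, 1096689)), Mul(484368, Rational(-1, 983681))) = Add(Mul(Rational(-6812114, 9), Rational(-1, 1096689)), Rational(-484368, 983681)) = Add(Rational(6812114, 9870201), Rational(-484368, 983681)) = Rational(1920137593666, 9709129189881)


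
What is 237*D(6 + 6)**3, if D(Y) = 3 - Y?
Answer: -172773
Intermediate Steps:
237*D(6 + 6)**3 = 237*(3 - (6 + 6))**3 = 237*(3 - 1*12)**3 = 237*(3 - 12)**3 = 237*(-9)**3 = 237*(-729) = -172773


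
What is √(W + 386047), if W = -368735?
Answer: 4*√1082 ≈ 131.58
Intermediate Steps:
√(W + 386047) = √(-368735 + 386047) = √17312 = 4*√1082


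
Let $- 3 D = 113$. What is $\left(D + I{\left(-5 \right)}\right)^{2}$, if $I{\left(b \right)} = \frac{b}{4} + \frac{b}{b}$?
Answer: $\frac{207025}{144} \approx 1437.7$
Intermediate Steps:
$I{\left(b \right)} = 1 + \frac{b}{4}$ ($I{\left(b \right)} = b \frac{1}{4} + 1 = \frac{b}{4} + 1 = 1 + \frac{b}{4}$)
$D = - \frac{113}{3}$ ($D = \left(- \frac{1}{3}\right) 113 = - \frac{113}{3} \approx -37.667$)
$\left(D + I{\left(-5 \right)}\right)^{2} = \left(- \frac{113}{3} + \left(1 + \frac{1}{4} \left(-5\right)\right)\right)^{2} = \left(- \frac{113}{3} + \left(1 - \frac{5}{4}\right)\right)^{2} = \left(- \frac{113}{3} - \frac{1}{4}\right)^{2} = \left(- \frac{455}{12}\right)^{2} = \frac{207025}{144}$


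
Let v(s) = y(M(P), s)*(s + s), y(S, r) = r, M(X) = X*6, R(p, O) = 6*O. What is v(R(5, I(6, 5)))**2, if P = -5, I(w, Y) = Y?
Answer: 3240000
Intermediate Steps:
M(X) = 6*X
v(s) = 2*s**2 (v(s) = s*(s + s) = s*(2*s) = 2*s**2)
v(R(5, I(6, 5)))**2 = (2*(6*5)**2)**2 = (2*30**2)**2 = (2*900)**2 = 1800**2 = 3240000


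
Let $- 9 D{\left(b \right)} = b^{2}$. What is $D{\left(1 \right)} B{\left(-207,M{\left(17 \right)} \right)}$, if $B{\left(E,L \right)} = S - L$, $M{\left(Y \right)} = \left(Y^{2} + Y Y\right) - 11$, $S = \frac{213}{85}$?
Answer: $\frac{15994}{255} \approx 62.722$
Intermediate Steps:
$D{\left(b \right)} = - \frac{b^{2}}{9}$
$S = \frac{213}{85}$ ($S = 213 \cdot \frac{1}{85} = \frac{213}{85} \approx 2.5059$)
$M{\left(Y \right)} = -11 + 2 Y^{2}$ ($M{\left(Y \right)} = \left(Y^{2} + Y^{2}\right) - 11 = 2 Y^{2} - 11 = -11 + 2 Y^{2}$)
$B{\left(E,L \right)} = \frac{213}{85} - L$
$D{\left(1 \right)} B{\left(-207,M{\left(17 \right)} \right)} = - \frac{1^{2}}{9} \left(\frac{213}{85} - \left(-11 + 2 \cdot 17^{2}\right)\right) = \left(- \frac{1}{9}\right) 1 \left(\frac{213}{85} - \left(-11 + 2 \cdot 289\right)\right) = - \frac{\frac{213}{85} - \left(-11 + 578\right)}{9} = - \frac{\frac{213}{85} - 567}{9} = \left(- \frac{1}{9}\right) \left(- \frac{47982}{85}\right) = \frac{15994}{255}$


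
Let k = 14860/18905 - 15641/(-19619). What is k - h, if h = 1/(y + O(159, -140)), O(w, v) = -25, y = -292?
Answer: 37304653052/23514882163 ≈ 1.5864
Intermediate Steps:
k = 117446289/74179439 (k = 14860*(1/18905) - 15641*(-1/19619) = 2972/3781 + 15641/19619 = 117446289/74179439 ≈ 1.5833)
h = -1/317 (h = 1/(-292 - 25) = 1/(-317) = -1/317 ≈ -0.0031546)
k - h = 117446289/74179439 - 1*(-1/317) = 117446289/74179439 + 1/317 = 37304653052/23514882163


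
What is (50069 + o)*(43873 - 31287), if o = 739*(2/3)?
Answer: 1909107410/3 ≈ 6.3637e+8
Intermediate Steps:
o = 1478/3 (o = 739*(2*(⅓)) = 739*(⅔) = 1478/3 ≈ 492.67)
(50069 + o)*(43873 - 31287) = (50069 + 1478/3)*(43873 - 31287) = (151685/3)*12586 = 1909107410/3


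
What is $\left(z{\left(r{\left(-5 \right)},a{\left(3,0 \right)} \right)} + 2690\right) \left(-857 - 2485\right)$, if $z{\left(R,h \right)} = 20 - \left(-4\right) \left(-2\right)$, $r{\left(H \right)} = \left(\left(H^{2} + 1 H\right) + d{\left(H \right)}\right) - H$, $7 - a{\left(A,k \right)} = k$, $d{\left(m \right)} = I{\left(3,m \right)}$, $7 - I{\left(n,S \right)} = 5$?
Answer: $-9030084$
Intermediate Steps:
$I{\left(n,S \right)} = 2$ ($I{\left(n,S \right)} = 7 - 5 = 2$)
$d{\left(m \right)} = 2$
$a{\left(A,k \right)} = 7 - k$
$r{\left(H \right)} = 2 + H^{2}$ ($r{\left(H \right)} = \left(\left(H^{2} + 1 H\right) + 2\right) - H = \left(\left(H^{2} + H\right) + 2\right) - H = \left(\left(H + H^{2}\right) + 2\right) - H = \left(2 + H + H^{2}\right) - H = 2 + H^{2}$)
$z{\left(R,h \right)} = 12$ ($z{\left(R,h \right)} = 20 - 8 = 12$)
$\left(z{\left(r{\left(-5 \right)},a{\left(3,0 \right)} \right)} + 2690\right) \left(-857 - 2485\right) = \left(12 + 2690\right) \left(-857 - 2485\right) = 2702 \left(-3342\right) = -9030084$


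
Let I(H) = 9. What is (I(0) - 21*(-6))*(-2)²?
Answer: 540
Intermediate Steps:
(I(0) - 21*(-6))*(-2)² = (9 - 21*(-6))*(-2)² = (9 + 126)*4 = 135*4 = 540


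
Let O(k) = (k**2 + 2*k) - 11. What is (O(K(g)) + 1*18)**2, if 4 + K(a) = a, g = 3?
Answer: 36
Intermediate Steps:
K(a) = -4 + a
O(k) = -11 + k**2 + 2*k
(O(K(g)) + 1*18)**2 = ((-11 + (-4 + 3)**2 + 2*(-4 + 3)) + 1*18)**2 = ((-11 + (-1)**2 + 2*(-1)) + 18)**2 = ((-11 + 1 - 2) + 18)**2 = (-12 + 18)**2 = 6**2 = 36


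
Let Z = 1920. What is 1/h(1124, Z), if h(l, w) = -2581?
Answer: -1/2581 ≈ -0.00038745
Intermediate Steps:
1/h(1124, Z) = 1/(-2581) = -1/2581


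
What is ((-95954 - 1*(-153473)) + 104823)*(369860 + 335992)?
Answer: 114589425384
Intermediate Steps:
((-95954 - 1*(-153473)) + 104823)*(369860 + 335992) = ((-95954 + 153473) + 104823)*705852 = (57519 + 104823)*705852 = 162342*705852 = 114589425384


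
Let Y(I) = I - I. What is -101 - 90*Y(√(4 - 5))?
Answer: -101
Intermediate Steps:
Y(I) = 0
-101 - 90*Y(√(4 - 5)) = -101 - 90*0 = -101 + 0 = -101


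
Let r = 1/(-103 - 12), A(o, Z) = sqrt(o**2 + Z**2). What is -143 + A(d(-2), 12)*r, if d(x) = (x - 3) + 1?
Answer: -143 - 4*sqrt(10)/115 ≈ -143.11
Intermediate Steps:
d(x) = -2 + x (d(x) = (-3 + x) + 1 = -2 + x)
A(o, Z) = sqrt(Z**2 + o**2)
r = -1/115 (r = 1/(-115) = -1/115 ≈ -0.0086956)
-143 + A(d(-2), 12)*r = -143 + sqrt(12**2 + (-2 - 2)**2)*(-1/115) = -143 + sqrt(144 + (-4)**2)*(-1/115) = -143 + sqrt(144 + 16)*(-1/115) = -143 + sqrt(160)*(-1/115) = -143 + (4*sqrt(10))*(-1/115) = -143 - 4*sqrt(10)/115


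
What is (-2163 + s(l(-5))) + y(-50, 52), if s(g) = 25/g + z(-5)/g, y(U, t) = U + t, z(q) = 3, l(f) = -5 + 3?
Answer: -2175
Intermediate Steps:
l(f) = -2
s(g) = 28/g (s(g) = 25/g + 3/g = 28/g)
(-2163 + s(l(-5))) + y(-50, 52) = (-2163 + 28/(-2)) + (-50 + 52) = (-2163 + 28*(-1/2)) + 2 = (-2163 - 14) + 2 = -2177 + 2 = -2175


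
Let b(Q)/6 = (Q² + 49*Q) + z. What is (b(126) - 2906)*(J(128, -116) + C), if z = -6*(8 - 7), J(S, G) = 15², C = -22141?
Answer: -2835009928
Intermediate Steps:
J(S, G) = 225
z = -6 (z = -6*1 = -6)
b(Q) = -36 + 6*Q² + 294*Q (b(Q) = 6*((Q² + 49*Q) - 6) = 6*(-6 + Q² + 49*Q) = -36 + 6*Q² + 294*Q)
(b(126) - 2906)*(J(128, -116) + C) = ((-36 + 6*126² + 294*126) - 2906)*(225 - 22141) = ((-36 + 6*15876 + 37044) - 2906)*(-21916) = ((-36 + 95256 + 37044) - 2906)*(-21916) = (132264 - 2906)*(-21916) = 129358*(-21916) = -2835009928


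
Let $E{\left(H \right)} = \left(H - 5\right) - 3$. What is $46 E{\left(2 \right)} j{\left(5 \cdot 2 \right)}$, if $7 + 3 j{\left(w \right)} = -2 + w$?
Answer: $-92$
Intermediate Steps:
$j{\left(w \right)} = -3 + \frac{w}{3}$ ($j{\left(w \right)} = - \frac{7}{3} + \frac{-2 + w}{3} = - \frac{7}{3} + \left(- \frac{2}{3} + \frac{w}{3}\right) = -3 + \frac{w}{3}$)
$E{\left(H \right)} = -8 + H$ ($E{\left(H \right)} = \left(-5 + H\right) - 3 = -8 + H$)
$46 E{\left(2 \right)} j{\left(5 \cdot 2 \right)} = 46 \left(-8 + 2\right) \left(-3 + \frac{5 \cdot 2}{3}\right) = 46 \left(-6\right) \left(-3 + \frac{1}{3} \cdot 10\right) = - 276 \left(-3 + \frac{10}{3}\right) = \left(-276\right) \frac{1}{3} = -92$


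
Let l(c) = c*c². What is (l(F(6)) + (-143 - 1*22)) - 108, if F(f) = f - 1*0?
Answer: -57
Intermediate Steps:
F(f) = f (F(f) = f + 0 = f)
l(c) = c³
(l(F(6)) + (-143 - 1*22)) - 108 = (6³ + (-143 - 1*22)) - 108 = (216 + (-143 - 22)) - 108 = (216 - 165) - 108 = 51 - 108 = -57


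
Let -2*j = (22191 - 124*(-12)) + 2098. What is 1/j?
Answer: -2/25777 ≈ -7.7588e-5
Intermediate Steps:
j = -25777/2 (j = -((22191 - 124*(-12)) + 2098)/2 = -((22191 + 1488) + 2098)/2 = -(23679 + 2098)/2 = -½*25777 = -25777/2 ≈ -12889.)
1/j = 1/(-25777/2) = -2/25777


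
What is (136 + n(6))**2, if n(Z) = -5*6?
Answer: 11236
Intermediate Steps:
n(Z) = -30
(136 + n(6))**2 = (136 - 30)**2 = 106**2 = 11236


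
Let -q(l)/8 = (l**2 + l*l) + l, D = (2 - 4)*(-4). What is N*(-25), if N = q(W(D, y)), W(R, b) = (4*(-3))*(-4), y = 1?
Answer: 931200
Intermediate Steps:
D = 8 (D = -2*(-4) = 8)
W(R, b) = 48 (W(R, b) = -12*(-4) = 48)
q(l) = -16*l**2 - 8*l (q(l) = -8*((l**2 + l*l) + l) = -8*((l**2 + l**2) + l) = -8*(2*l**2 + l) = -8*(l + 2*l**2) = -16*l**2 - 8*l)
N = -37248 (N = -8*48*(1 + 2*48) = -8*48*(1 + 96) = -8*48*97 = -37248)
N*(-25) = -37248*(-25) = 931200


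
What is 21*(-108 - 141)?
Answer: -5229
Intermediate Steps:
21*(-108 - 141) = 21*(-249) = -5229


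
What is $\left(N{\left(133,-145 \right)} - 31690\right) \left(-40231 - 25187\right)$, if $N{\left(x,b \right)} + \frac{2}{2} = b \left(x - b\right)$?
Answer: $4710161418$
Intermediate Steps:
$N{\left(x,b \right)} = -1 + b \left(x - b\right)$
$\left(N{\left(133,-145 \right)} - 31690\right) \left(-40231 - 25187\right) = \left(\left(-1 - \left(-145\right)^{2} - 19285\right) - 31690\right) \left(-40231 - 25187\right) = \left(\left(-1 - 21025 - 19285\right) - 31690\right) \left(-65418\right) = \left(-40311 - 31690\right) \left(-65418\right) = \left(-72001\right) \left(-65418\right) = 4710161418$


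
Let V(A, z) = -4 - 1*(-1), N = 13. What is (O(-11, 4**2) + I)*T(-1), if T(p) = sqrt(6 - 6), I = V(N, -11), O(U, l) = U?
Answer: 0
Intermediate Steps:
V(A, z) = -3 (V(A, z) = -4 + 1 = -3)
I = -3
T(p) = 0 (T(p) = sqrt(0) = 0)
(O(-11, 4**2) + I)*T(-1) = (-11 - 3)*0 = -14*0 = 0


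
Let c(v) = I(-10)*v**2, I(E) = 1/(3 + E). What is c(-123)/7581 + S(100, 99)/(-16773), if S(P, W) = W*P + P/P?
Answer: -259725028/296697597 ≈ -0.87539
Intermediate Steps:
S(P, W) = 1 + P*W (S(P, W) = P*W + 1 = 1 + P*W)
c(v) = -v**2/7 (c(v) = v**2/(3 - 10) = v**2/(-7) = -v**2/7)
c(-123)/7581 + S(100, 99)/(-16773) = -1/7*(-123)**2/7581 + (1 + 100*99)/(-16773) = -1/7*15129*(1/7581) + (1 + 9900)*(-1/16773) = -15129/7*1/7581 + 9901*(-1/16773) = -5043/17689 - 9901/16773 = -259725028/296697597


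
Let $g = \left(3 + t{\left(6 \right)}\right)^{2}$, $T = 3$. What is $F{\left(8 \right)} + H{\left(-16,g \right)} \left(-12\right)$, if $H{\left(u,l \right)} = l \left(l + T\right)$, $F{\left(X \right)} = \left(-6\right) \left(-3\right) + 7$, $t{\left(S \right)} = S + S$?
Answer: $-615575$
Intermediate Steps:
$t{\left(S \right)} = 2 S$
$F{\left(X \right)} = 25$ ($F{\left(X \right)} = 18 + 7 = 25$)
$g = 225$ ($g = \left(3 + 2 \cdot 6\right)^{2} = \left(3 + 12\right)^{2} = 15^{2} = 225$)
$H{\left(u,l \right)} = l \left(3 + l\right)$ ($H{\left(u,l \right)} = l \left(l + 3\right) = l \left(3 + l\right)$)
$F{\left(8 \right)} + H{\left(-16,g \right)} \left(-12\right) = 25 + 225 \left(3 + 225\right) \left(-12\right) = 25 + 225 \cdot 228 \left(-12\right) = 25 + 51300 \left(-12\right) = 25 - 615600 = -615575$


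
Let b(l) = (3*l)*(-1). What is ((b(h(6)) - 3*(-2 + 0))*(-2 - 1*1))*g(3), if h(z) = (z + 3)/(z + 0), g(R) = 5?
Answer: -45/2 ≈ -22.500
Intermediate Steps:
h(z) = (3 + z)/z
b(l) = -3*l
((b(h(6)) - 3*(-2 + 0))*(-2 - 1*1))*g(3) = ((-3*(3 + 6)/6 - 3*(-2 + 0))*(-2 - 1*1))*5 = ((-9/2 - 3*(-2))*(-2 - 1))*5 = ((-3*3/2 - 1*(-6))*(-3))*5 = ((-9/2 + 6)*(-3))*5 = ((3/2)*(-3))*5 = -9/2*5 = -45/2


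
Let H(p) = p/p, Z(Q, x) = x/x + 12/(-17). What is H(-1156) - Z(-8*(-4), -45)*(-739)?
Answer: 3712/17 ≈ 218.35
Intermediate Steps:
Z(Q, x) = 5/17 (Z(Q, x) = 1 + 12*(-1/17) = 1 - 12/17 = 5/17)
H(p) = 1
H(-1156) - Z(-8*(-4), -45)*(-739) = 1 - 5*(-739)/17 = 1 - 1*(-3695/17) = 1 + 3695/17 = 3712/17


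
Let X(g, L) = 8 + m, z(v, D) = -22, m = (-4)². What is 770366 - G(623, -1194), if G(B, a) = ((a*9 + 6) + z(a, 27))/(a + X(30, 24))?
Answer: 450658729/585 ≈ 7.7036e+5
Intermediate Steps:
m = 16
X(g, L) = 24 (X(g, L) = 8 + 16 = 24)
G(B, a) = (-16 + 9*a)/(24 + a) (G(B, a) = ((a*9 + 6) - 22)/(a + 24) = ((9*a + 6) - 22)/(24 + a) = ((6 + 9*a) - 22)/(24 + a) = (-16 + 9*a)/(24 + a))
770366 - G(623, -1194) = 770366 - (-16 + 9*(-1194))/(24 - 1194) = 770366 - (-16 - 10746)/(-1170) = 770366 - (-1)*(-10762)/1170 = 770366 - 1*5381/585 = 770366 - 5381/585 = 450658729/585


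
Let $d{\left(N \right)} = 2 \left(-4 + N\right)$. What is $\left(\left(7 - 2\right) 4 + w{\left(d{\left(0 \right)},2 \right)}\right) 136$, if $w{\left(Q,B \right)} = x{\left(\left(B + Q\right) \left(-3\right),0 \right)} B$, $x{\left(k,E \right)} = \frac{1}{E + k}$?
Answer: $\frac{24616}{9} \approx 2735.1$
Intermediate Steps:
$d{\left(N \right)} = -8 + 2 N$
$w{\left(Q,B \right)} = \frac{B}{- 3 B - 3 Q}$ ($w{\left(Q,B \right)} = \frac{B}{0 + \left(B + Q\right) \left(-3\right)} = \frac{B}{0 - \left(3 B + 3 Q\right)} = \frac{B}{- 3 B - 3 Q}$)
$\left(\left(7 - 2\right) 4 + w{\left(d{\left(0 \right)},2 \right)}\right) 136 = \left(\left(7 - 2\right) 4 - \frac{2}{3 \cdot 2 + 3 \left(-8 + 2 \cdot 0\right)}\right) 136 = \left(\left(7 - 2\right) 4 - \frac{2}{6 + 3 \left(-8 + 0\right)}\right) 136 = \left(5 \cdot 4 - \frac{2}{6 + 3 \left(-8\right)}\right) 136 = \left(20 - \frac{2}{6 - 24}\right) 136 = \left(20 - \frac{2}{-18}\right) 136 = \left(20 - 2 \left(- \frac{1}{18}\right)\right) 136 = \left(20 + \frac{1}{9}\right) 136 = \frac{181}{9} \cdot 136 = \frac{24616}{9}$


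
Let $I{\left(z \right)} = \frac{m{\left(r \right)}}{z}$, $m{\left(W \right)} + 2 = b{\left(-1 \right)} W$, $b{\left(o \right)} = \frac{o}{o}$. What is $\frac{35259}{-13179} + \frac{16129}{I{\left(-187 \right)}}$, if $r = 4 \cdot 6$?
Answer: $- \frac{52371885}{382} \approx -1.371 \cdot 10^{5}$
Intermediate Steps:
$r = 24$
$b{\left(o \right)} = 1$
$m{\left(W \right)} = -2 + W$ ($m{\left(W \right)} = -2 + 1 W = -2 + W$)
$I{\left(z \right)} = \frac{22}{z}$ ($I{\left(z \right)} = \frac{-2 + 24}{z} = \frac{22}{z}$)
$\frac{35259}{-13179} + \frac{16129}{I{\left(-187 \right)}} = \frac{35259}{-13179} + \frac{16129}{22 \frac{1}{-187}} = 35259 \left(- \frac{1}{13179}\right) + \frac{16129}{22 \left(- \frac{1}{187}\right)} = - \frac{511}{191} + \frac{16129}{- \frac{2}{17}} = - \frac{511}{191} + 16129 \left(- \frac{17}{2}\right) = - \frac{511}{191} - \frac{274193}{2} = - \frac{52371885}{382}$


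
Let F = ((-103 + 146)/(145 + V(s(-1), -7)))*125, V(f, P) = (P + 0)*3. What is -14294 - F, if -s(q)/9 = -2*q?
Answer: -1777831/124 ≈ -14337.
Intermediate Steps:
s(q) = 18*q (s(q) = -(-18)*q = 18*q)
V(f, P) = 3*P (V(f, P) = P*3 = 3*P)
F = 5375/124 (F = ((-103 + 146)/(145 + 3*(-7)))*125 = (43/(145 - 21))*125 = (43/124)*125 = 5375/124 ≈ 43.347)
-14294 - F = -14294 - 1*5375/124 = -14294 - 5375/124 = -1777831/124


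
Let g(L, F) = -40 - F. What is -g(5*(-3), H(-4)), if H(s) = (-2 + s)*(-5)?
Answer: 70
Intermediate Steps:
H(s) = 10 - 5*s
-g(5*(-3), H(-4)) = -(-40 - (10 - 5*(-4))) = -(-40 - (10 + 20)) = -(-40 - 1*30) = -(-40 - 30) = -1*(-70) = 70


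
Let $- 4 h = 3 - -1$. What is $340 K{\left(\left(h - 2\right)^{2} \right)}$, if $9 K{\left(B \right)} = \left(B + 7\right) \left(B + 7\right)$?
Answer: $\frac{87040}{9} \approx 9671.1$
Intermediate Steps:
$h = -1$ ($h = - \frac{3 - -1}{4} = - \frac{3 + 1}{4} = \left(- \frac{1}{4}\right) 4 = -1$)
$K{\left(B \right)} = \frac{\left(7 + B\right)^{2}}{9}$ ($K{\left(B \right)} = \frac{\left(B + 7\right) \left(B + 7\right)}{9} = \frac{\left(7 + B\right) \left(7 + B\right)}{9} = \frac{\left(7 + B\right)^{2}}{9}$)
$340 K{\left(\left(h - 2\right)^{2} \right)} = 340 \frac{\left(7 + \left(-1 - 2\right)^{2}\right)^{2}}{9} = 340 \frac{\left(7 + \left(-3\right)^{2}\right)^{2}}{9} = 340 \frac{\left(7 + 9\right)^{2}}{9} = 340 \frac{16^{2}}{9} = 340 \cdot \frac{1}{9} \cdot 256 = 340 \cdot \frac{256}{9} = \frac{87040}{9}$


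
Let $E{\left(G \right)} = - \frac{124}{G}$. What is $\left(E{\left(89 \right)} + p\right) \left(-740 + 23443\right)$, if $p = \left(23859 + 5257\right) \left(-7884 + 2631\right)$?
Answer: $- \frac{309038346354488}{89} \approx -3.4723 \cdot 10^{12}$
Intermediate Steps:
$p = -152946348$ ($p = 29116 \left(-5253\right) = -152946348$)
$\left(E{\left(89 \right)} + p\right) \left(-740 + 23443\right) = \left(- \frac{124}{89} - 152946348\right) \left(-740 + 23443\right) = \left(\left(-124\right) \frac{1}{89} - 152946348\right) 22703 = \left(- \frac{124}{89} - 152946348\right) 22703 = \left(- \frac{13612225096}{89}\right) 22703 = - \frac{309038346354488}{89}$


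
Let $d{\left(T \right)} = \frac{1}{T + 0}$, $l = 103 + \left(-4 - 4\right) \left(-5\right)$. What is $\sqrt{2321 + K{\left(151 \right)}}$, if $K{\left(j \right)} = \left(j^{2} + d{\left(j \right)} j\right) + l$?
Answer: $\sqrt{25266} \approx 158.95$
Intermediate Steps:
$l = 143$ ($l = 103 - -40 = 103 + 40 = 143$)
$d{\left(T \right)} = \frac{1}{T}$
$K{\left(j \right)} = 144 + j^{2}$ ($K{\left(j \right)} = \left(j^{2} + \frac{j}{j}\right) + 143 = \left(j^{2} + 1\right) + 143 = \left(1 + j^{2}\right) + 143 = 144 + j^{2}$)
$\sqrt{2321 + K{\left(151 \right)}} = \sqrt{2321 + \left(144 + 151^{2}\right)} = \sqrt{2321 + \left(144 + 22801\right)} = \sqrt{2321 + 22945} = \sqrt{25266}$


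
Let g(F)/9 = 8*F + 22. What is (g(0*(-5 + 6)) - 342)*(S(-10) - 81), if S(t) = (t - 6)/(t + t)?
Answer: 57744/5 ≈ 11549.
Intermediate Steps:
S(t) = (-6 + t)/(2*t) (S(t) = (-6 + t)/((2*t)) = (-6 + t)*(1/(2*t)) = (-6 + t)/(2*t))
g(F) = 198 + 72*F (g(F) = 9*(8*F + 22) = 9*(22 + 8*F) = 198 + 72*F)
(g(0*(-5 + 6)) - 342)*(S(-10) - 81) = ((198 + 72*(0*(-5 + 6))) - 342)*((½)*(-6 - 10)/(-10) - 81) = ((198 + 72*(0*1)) - 342)*((½)*(-⅒)*(-16) - 81) = ((198 + 72*0) - 342)*(⅘ - 81) = ((198 + 0) - 342)*(-401/5) = (198 - 342)*(-401/5) = -144*(-401/5) = 57744/5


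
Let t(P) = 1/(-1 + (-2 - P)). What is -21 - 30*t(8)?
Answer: -201/11 ≈ -18.273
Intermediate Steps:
t(P) = 1/(-3 - P)
-21 - 30*t(8) = -21 - (-30)/(3 + 8) = -21 - (-30)/11 = -21 - 30*(-1/11) = -21 + 30/11 = -201/11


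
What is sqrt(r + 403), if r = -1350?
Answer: I*sqrt(947) ≈ 30.773*I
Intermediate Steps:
sqrt(r + 403) = sqrt(-1350 + 403) = sqrt(-947) = I*sqrt(947)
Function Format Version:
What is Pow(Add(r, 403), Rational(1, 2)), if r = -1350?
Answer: Mul(I, Pow(947, Rational(1, 2))) ≈ Mul(30.773, I)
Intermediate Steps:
Pow(Add(r, 403), Rational(1, 2)) = Pow(Add(-1350, 403), Rational(1, 2)) = Pow(-947, Rational(1, 2)) = Mul(I, Pow(947, Rational(1, 2)))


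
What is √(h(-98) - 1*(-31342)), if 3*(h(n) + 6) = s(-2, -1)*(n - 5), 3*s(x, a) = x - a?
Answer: √282127/3 ≈ 177.05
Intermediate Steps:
s(x, a) = -a/3 + x/3 (s(x, a) = (x - a)/3 = -a/3 + x/3)
h(n) = -49/9 - n/9 (h(n) = -6 + ((-⅓*(-1) + (⅓)*(-2))*(n - 5))/3 = -6 + ((⅓ - ⅔)*(-5 + n))/3 = -6 + (-(-5 + n)/3)/3 = -6 + (5/3 - n/3)/3 = -6 + (5/9 - n/9) = -49/9 - n/9)
√(h(-98) - 1*(-31342)) = √((-49/9 - ⅑*(-98)) - 1*(-31342)) = √((-49/9 + 98/9) + 31342) = √(49/9 + 31342) = √(282127/9) = √282127/3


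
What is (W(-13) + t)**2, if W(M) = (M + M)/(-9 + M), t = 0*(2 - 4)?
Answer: 169/121 ≈ 1.3967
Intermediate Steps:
t = 0 (t = 0*(-2) = 0)
W(M) = 2*M/(-9 + M) (W(M) = (2*M)/(-9 + M) = 2*M/(-9 + M))
(W(-13) + t)**2 = (2*(-13)/(-9 - 13) + 0)**2 = (2*(-13)/(-22) + 0)**2 = (2*(-13)*(-1/22) + 0)**2 = (13/11 + 0)**2 = (13/11)**2 = 169/121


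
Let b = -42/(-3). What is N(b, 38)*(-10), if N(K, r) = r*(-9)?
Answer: 3420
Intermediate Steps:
b = 14 (b = -42*(-⅓) = 14)
N(K, r) = -9*r
N(b, 38)*(-10) = -9*38*(-10) = -342*(-10) = 3420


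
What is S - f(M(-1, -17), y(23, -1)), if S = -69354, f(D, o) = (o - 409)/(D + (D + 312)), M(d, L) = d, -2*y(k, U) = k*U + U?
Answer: -21499343/310 ≈ -69353.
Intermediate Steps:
y(k, U) = -U/2 - U*k/2 (y(k, U) = -(k*U + U)/2 = -(U*k + U)/2 = -(U + U*k)/2 = -U/2 - U*k/2)
f(D, o) = (-409 + o)/(312 + 2*D) (f(D, o) = (-409 + o)/(D + (312 + D)) = (-409 + o)/(312 + 2*D))
S - f(M(-1, -17), y(23, -1)) = -69354 - (-409 - ½*(-1)*(1 + 23))/(2*(156 - 1)) = -69354 - (-409 - ½*(-1)*24)/(2*155) = -69354 - (-409 + 12)/(2*155) = -69354 - (-397)/(2*155) = -69354 - 1*(-397/310) = -69354 + 397/310 = -21499343/310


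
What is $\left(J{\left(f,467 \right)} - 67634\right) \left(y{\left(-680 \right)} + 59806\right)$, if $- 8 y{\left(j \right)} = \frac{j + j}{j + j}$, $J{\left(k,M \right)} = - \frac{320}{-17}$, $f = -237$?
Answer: $- \frac{274977365863}{68} \approx -4.0438 \cdot 10^{9}$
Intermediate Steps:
$J{\left(k,M \right)} = \frac{320}{17}$ ($J{\left(k,M \right)} = \left(-320\right) \left(- \frac{1}{17}\right) = \frac{320}{17}$)
$y{\left(j \right)} = - \frac{1}{8}$ ($y{\left(j \right)} = - \frac{\left(j + j\right) \frac{1}{j + j}}{8} = - \frac{2 j \frac{1}{2 j}}{8} = \left(- \frac{1}{8}\right) 1 = - \frac{1}{8}$)
$\left(J{\left(f,467 \right)} - 67634\right) \left(y{\left(-680 \right)} + 59806\right) = \left(\frac{320}{17} - 67634\right) \left(- \frac{1}{8} + 59806\right) = \left(- \frac{1149458}{17}\right) \frac{478447}{8} = - \frac{274977365863}{68}$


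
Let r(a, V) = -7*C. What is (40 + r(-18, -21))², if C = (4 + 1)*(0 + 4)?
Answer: 10000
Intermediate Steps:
C = 20 (C = 5*4 = 20)
r(a, V) = -140 (r(a, V) = -7*20 = -140)
(40 + r(-18, -21))² = (40 - 140)² = (-100)² = 10000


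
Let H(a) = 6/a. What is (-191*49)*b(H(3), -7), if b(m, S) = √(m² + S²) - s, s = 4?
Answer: 37436 - 9359*√53 ≈ -30699.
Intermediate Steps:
b(m, S) = -4 + √(S² + m²) (b(m, S) = √(m² + S²) - 1*4 = √(S² + m²) - 4 = -4 + √(S² + m²))
(-191*49)*b(H(3), -7) = (-191*49)*(-4 + √((-7)² + (6/3)²)) = -9359*(-4 + √(49 + (6*(⅓))²)) = -9359*(-4 + √(49 + 2²)) = -9359*(-4 + √(49 + 4)) = -9359*(-4 + √53) = 37436 - 9359*√53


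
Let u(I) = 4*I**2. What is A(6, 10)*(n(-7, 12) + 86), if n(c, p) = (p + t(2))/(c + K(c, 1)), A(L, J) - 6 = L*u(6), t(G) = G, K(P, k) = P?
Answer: 73950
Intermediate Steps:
A(L, J) = 6 + 144*L (A(L, J) = 6 + L*(4*6**2) = 6 + L*(4*36) = 6 + L*144 = 6 + 144*L)
n(c, p) = (2 + p)/(2*c) (n(c, p) = (p + 2)/(c + c) = (2 + p)/((2*c)) = (2 + p)*(1/(2*c)) = (2 + p)/(2*c))
A(6, 10)*(n(-7, 12) + 86) = (6 + 144*6)*((1/2)*(2 + 12)/(-7) + 86) = (6 + 864)*((1/2)*(-1/7)*14 + 86) = 870*(-1 + 86) = 870*85 = 73950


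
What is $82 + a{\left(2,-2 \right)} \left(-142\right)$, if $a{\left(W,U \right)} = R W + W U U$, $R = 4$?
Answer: $-2190$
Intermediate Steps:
$a{\left(W,U \right)} = 4 W + W U^{2}$ ($a{\left(W,U \right)} = 4 W + W U U = 4 W + U W U = 4 W + W U^{2}$)
$82 + a{\left(2,-2 \right)} \left(-142\right) = 82 + 2 \left(4 + \left(-2\right)^{2}\right) \left(-142\right) = 82 + 2 \left(4 + 4\right) \left(-142\right) = 82 + 2 \cdot 8 \left(-142\right) = 82 + 16 \left(-142\right) = 82 - 2272 = -2190$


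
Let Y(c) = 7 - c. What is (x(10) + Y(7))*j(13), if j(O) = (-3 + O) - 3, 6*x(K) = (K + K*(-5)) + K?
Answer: -35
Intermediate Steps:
x(K) = -K/2 (x(K) = ((K + K*(-5)) + K)/6 = ((K - 5*K) + K)/6 = (-4*K + K)/6 = (-3*K)/6 = -K/2)
j(O) = -6 + O
(x(10) + Y(7))*j(13) = (-½*10 + (7 - 1*7))*(-6 + 13) = (-5 + (7 - 7))*7 = (-5 + 0)*7 = -5*7 = -35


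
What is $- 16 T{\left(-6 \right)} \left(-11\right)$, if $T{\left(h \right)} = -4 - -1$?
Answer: $-528$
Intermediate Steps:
$T{\left(h \right)} = -3$ ($T{\left(h \right)} = -4 + 1 = -3$)
$- 16 T{\left(-6 \right)} \left(-11\right) = \left(-16\right) \left(-3\right) \left(-11\right) = 48 \left(-11\right) = -528$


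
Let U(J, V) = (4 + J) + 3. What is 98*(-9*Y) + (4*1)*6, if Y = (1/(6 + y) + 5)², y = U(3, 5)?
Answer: -2890329/128 ≈ -22581.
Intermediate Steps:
U(J, V) = 7 + J
y = 10 (y = 7 + 3 = 10)
Y = 6561/256 (Y = (1/(6 + 10) + 5)² = (1/16 + 5)² = (81/16)² = 6561/256 ≈ 25.629)
98*(-9*Y) + (4*1)*6 = 98*(-9*6561/256) + (4*1)*6 = 98*(-59049/256) + 4*6 = -2893401/128 + 24 = -2890329/128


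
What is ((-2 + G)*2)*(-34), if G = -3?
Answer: 340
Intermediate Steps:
((-2 + G)*2)*(-34) = ((-2 - 3)*2)*(-34) = -5*2*(-34) = -10*(-34) = 340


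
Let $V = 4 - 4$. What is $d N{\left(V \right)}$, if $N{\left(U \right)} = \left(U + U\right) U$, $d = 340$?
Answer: $0$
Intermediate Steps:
$V = 0$ ($V = 4 - 4 = 0$)
$N{\left(U \right)} = 2 U^{2}$ ($N{\left(U \right)} = 2 U U = 2 U^{2}$)
$d N{\left(V \right)} = 340 \cdot 2 \cdot 0^{2} = 340 \cdot 2 \cdot 0 = 340 \cdot 0 = 0$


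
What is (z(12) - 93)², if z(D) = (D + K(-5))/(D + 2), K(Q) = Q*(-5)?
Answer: 1600225/196 ≈ 8164.4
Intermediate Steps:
K(Q) = -5*Q
z(D) = (25 + D)/(2 + D) (z(D) = (D - 5*(-5))/(D + 2) = (D + 25)/(2 + D) = (25 + D)/(2 + D))
(z(12) - 93)² = ((25 + 12)/(2 + 12) - 93)² = (37/14 - 93)² = (-1265/14)² = 1600225/196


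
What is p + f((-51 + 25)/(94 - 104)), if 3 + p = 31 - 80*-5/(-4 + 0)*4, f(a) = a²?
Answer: -9131/25 ≈ -365.24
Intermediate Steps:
p = -372 (p = -3 + (31 - 80*-5/(-4 + 0)*4) = -3 + (31 - 80*-5/(-4)*4) = -3 + (31 - 80*(-¼*(-5))*4) = -3 + (31 - 100*4) = -3 + (31 - 80*5) = -3 + (31 - 400) = -3 - 369 = -372)
p + f((-51 + 25)/(94 - 104)) = -372 + ((-51 + 25)/(94 - 104))² = -372 + (-26/(-10))² = -372 + (-26*(-⅒))² = -372 + (13/5)² = -372 + 169/25 = -9131/25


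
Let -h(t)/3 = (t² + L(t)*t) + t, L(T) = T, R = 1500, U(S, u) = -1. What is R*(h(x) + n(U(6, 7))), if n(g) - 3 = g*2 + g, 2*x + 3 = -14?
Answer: -612000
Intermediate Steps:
x = -17/2 (x = -3/2 + (½)*(-14) = -3/2 - 7 = -17/2 ≈ -8.5000)
n(g) = 3 + 3*g (n(g) = 3 + (g*2 + g) = 3 + (2*g + g) = 3 + 3*g)
h(t) = -6*t² - 3*t (h(t) = -3*((t² + t*t) + t) = -3*((t² + t²) + t) = -3*(2*t² + t) = -3*(t + 2*t²) = -6*t² - 3*t)
R*(h(x) + n(U(6, 7))) = 1500*(-3*(-17/2)*(1 + 2*(-17/2)) + (3 + 3*(-1))) = 1500*(-3*(-17/2)*(1 - 17) + (3 - 3)) = 1500*(-3*(-17/2)*(-16) + 0) = 1500*(-408 + 0) = 1500*(-408) = -612000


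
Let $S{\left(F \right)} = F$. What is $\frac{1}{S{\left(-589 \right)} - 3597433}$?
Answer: $- \frac{1}{3598022} \approx -2.7793 \cdot 10^{-7}$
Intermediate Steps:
$\frac{1}{S{\left(-589 \right)} - 3597433} = \frac{1}{-589 - 3597433} = \frac{1}{-3598022} = - \frac{1}{3598022}$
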